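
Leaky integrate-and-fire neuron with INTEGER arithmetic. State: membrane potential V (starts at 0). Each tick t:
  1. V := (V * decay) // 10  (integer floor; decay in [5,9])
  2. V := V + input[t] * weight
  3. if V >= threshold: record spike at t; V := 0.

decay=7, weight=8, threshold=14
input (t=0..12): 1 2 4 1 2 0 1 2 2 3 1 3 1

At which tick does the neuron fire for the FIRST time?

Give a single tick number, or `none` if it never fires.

t=0: input=1 -> V=8
t=1: input=2 -> V=0 FIRE
t=2: input=4 -> V=0 FIRE
t=3: input=1 -> V=8
t=4: input=2 -> V=0 FIRE
t=5: input=0 -> V=0
t=6: input=1 -> V=8
t=7: input=2 -> V=0 FIRE
t=8: input=2 -> V=0 FIRE
t=9: input=3 -> V=0 FIRE
t=10: input=1 -> V=8
t=11: input=3 -> V=0 FIRE
t=12: input=1 -> V=8

Answer: 1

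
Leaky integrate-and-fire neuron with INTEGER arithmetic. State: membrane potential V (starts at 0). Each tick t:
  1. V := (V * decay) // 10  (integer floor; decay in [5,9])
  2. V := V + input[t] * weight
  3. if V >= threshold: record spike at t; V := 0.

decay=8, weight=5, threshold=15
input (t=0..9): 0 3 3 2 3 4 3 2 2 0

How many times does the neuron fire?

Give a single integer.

t=0: input=0 -> V=0
t=1: input=3 -> V=0 FIRE
t=2: input=3 -> V=0 FIRE
t=3: input=2 -> V=10
t=4: input=3 -> V=0 FIRE
t=5: input=4 -> V=0 FIRE
t=6: input=3 -> V=0 FIRE
t=7: input=2 -> V=10
t=8: input=2 -> V=0 FIRE
t=9: input=0 -> V=0

Answer: 6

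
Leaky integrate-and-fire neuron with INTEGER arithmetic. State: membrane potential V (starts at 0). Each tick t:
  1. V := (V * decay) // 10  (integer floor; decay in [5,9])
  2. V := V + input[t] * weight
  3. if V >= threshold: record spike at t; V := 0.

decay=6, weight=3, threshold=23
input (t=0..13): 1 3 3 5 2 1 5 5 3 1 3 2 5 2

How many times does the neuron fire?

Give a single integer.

t=0: input=1 -> V=3
t=1: input=3 -> V=10
t=2: input=3 -> V=15
t=3: input=5 -> V=0 FIRE
t=4: input=2 -> V=6
t=5: input=1 -> V=6
t=6: input=5 -> V=18
t=7: input=5 -> V=0 FIRE
t=8: input=3 -> V=9
t=9: input=1 -> V=8
t=10: input=3 -> V=13
t=11: input=2 -> V=13
t=12: input=5 -> V=22
t=13: input=2 -> V=19

Answer: 2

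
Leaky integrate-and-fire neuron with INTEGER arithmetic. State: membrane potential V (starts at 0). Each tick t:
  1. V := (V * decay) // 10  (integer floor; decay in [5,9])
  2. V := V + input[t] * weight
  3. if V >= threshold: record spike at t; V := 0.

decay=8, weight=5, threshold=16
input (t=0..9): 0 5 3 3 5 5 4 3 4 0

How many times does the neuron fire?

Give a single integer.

t=0: input=0 -> V=0
t=1: input=5 -> V=0 FIRE
t=2: input=3 -> V=15
t=3: input=3 -> V=0 FIRE
t=4: input=5 -> V=0 FIRE
t=5: input=5 -> V=0 FIRE
t=6: input=4 -> V=0 FIRE
t=7: input=3 -> V=15
t=8: input=4 -> V=0 FIRE
t=9: input=0 -> V=0

Answer: 6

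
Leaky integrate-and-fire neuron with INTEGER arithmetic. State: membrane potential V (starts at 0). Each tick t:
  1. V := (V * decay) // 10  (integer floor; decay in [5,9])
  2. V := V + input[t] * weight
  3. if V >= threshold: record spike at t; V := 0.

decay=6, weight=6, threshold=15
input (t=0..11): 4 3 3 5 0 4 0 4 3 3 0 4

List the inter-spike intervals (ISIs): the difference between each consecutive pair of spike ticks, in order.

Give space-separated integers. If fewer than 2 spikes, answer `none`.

Answer: 1 1 1 2 2 1 1 2

Derivation:
t=0: input=4 -> V=0 FIRE
t=1: input=3 -> V=0 FIRE
t=2: input=3 -> V=0 FIRE
t=3: input=5 -> V=0 FIRE
t=4: input=0 -> V=0
t=5: input=4 -> V=0 FIRE
t=6: input=0 -> V=0
t=7: input=4 -> V=0 FIRE
t=8: input=3 -> V=0 FIRE
t=9: input=3 -> V=0 FIRE
t=10: input=0 -> V=0
t=11: input=4 -> V=0 FIRE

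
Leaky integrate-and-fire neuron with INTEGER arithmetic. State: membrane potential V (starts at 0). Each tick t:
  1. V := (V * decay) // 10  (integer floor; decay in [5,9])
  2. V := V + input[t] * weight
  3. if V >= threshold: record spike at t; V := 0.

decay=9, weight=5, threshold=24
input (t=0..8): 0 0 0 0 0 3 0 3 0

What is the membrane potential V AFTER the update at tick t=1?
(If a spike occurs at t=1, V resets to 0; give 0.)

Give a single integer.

t=0: input=0 -> V=0
t=1: input=0 -> V=0
t=2: input=0 -> V=0
t=3: input=0 -> V=0
t=4: input=0 -> V=0
t=5: input=3 -> V=15
t=6: input=0 -> V=13
t=7: input=3 -> V=0 FIRE
t=8: input=0 -> V=0

Answer: 0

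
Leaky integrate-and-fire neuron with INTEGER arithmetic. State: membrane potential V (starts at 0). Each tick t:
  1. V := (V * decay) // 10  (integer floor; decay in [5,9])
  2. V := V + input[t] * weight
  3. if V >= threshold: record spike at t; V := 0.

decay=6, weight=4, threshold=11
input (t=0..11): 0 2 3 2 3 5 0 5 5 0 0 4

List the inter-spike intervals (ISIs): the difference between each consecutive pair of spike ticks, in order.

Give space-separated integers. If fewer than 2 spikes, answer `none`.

t=0: input=0 -> V=0
t=1: input=2 -> V=8
t=2: input=3 -> V=0 FIRE
t=3: input=2 -> V=8
t=4: input=3 -> V=0 FIRE
t=5: input=5 -> V=0 FIRE
t=6: input=0 -> V=0
t=7: input=5 -> V=0 FIRE
t=8: input=5 -> V=0 FIRE
t=9: input=0 -> V=0
t=10: input=0 -> V=0
t=11: input=4 -> V=0 FIRE

Answer: 2 1 2 1 3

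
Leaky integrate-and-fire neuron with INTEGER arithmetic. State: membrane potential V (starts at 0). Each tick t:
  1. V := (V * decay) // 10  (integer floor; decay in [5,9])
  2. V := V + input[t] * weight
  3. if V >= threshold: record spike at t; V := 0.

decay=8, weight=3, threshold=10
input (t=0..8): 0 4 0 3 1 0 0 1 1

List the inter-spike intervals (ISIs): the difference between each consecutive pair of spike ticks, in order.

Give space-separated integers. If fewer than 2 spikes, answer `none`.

t=0: input=0 -> V=0
t=1: input=4 -> V=0 FIRE
t=2: input=0 -> V=0
t=3: input=3 -> V=9
t=4: input=1 -> V=0 FIRE
t=5: input=0 -> V=0
t=6: input=0 -> V=0
t=7: input=1 -> V=3
t=8: input=1 -> V=5

Answer: 3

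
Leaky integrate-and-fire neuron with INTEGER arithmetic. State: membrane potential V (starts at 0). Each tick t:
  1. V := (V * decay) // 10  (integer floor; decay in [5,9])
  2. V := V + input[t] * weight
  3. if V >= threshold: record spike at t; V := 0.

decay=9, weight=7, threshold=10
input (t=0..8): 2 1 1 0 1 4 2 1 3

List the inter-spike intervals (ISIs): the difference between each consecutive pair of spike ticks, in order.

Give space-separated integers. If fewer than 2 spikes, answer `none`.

Answer: 2 3 1 2

Derivation:
t=0: input=2 -> V=0 FIRE
t=1: input=1 -> V=7
t=2: input=1 -> V=0 FIRE
t=3: input=0 -> V=0
t=4: input=1 -> V=7
t=5: input=4 -> V=0 FIRE
t=6: input=2 -> V=0 FIRE
t=7: input=1 -> V=7
t=8: input=3 -> V=0 FIRE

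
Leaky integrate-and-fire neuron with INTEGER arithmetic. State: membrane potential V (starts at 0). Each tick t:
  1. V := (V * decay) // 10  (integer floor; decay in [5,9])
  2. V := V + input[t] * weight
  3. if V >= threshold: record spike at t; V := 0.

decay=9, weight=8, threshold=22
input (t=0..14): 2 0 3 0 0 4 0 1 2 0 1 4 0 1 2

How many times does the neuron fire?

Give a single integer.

t=0: input=2 -> V=16
t=1: input=0 -> V=14
t=2: input=3 -> V=0 FIRE
t=3: input=0 -> V=0
t=4: input=0 -> V=0
t=5: input=4 -> V=0 FIRE
t=6: input=0 -> V=0
t=7: input=1 -> V=8
t=8: input=2 -> V=0 FIRE
t=9: input=0 -> V=0
t=10: input=1 -> V=8
t=11: input=4 -> V=0 FIRE
t=12: input=0 -> V=0
t=13: input=1 -> V=8
t=14: input=2 -> V=0 FIRE

Answer: 5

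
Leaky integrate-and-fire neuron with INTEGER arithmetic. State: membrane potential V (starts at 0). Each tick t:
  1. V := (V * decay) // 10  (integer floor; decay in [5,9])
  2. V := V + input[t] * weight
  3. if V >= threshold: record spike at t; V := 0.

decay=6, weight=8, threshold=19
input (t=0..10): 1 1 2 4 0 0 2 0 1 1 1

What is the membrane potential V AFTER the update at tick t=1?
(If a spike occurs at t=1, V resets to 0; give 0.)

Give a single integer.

Answer: 12

Derivation:
t=0: input=1 -> V=8
t=1: input=1 -> V=12
t=2: input=2 -> V=0 FIRE
t=3: input=4 -> V=0 FIRE
t=4: input=0 -> V=0
t=5: input=0 -> V=0
t=6: input=2 -> V=16
t=7: input=0 -> V=9
t=8: input=1 -> V=13
t=9: input=1 -> V=15
t=10: input=1 -> V=17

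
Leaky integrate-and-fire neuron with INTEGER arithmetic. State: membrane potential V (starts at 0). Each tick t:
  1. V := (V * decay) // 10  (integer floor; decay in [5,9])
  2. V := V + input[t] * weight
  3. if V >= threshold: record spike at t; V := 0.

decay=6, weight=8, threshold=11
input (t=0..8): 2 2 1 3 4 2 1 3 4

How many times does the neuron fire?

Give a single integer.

Answer: 7

Derivation:
t=0: input=2 -> V=0 FIRE
t=1: input=2 -> V=0 FIRE
t=2: input=1 -> V=8
t=3: input=3 -> V=0 FIRE
t=4: input=4 -> V=0 FIRE
t=5: input=2 -> V=0 FIRE
t=6: input=1 -> V=8
t=7: input=3 -> V=0 FIRE
t=8: input=4 -> V=0 FIRE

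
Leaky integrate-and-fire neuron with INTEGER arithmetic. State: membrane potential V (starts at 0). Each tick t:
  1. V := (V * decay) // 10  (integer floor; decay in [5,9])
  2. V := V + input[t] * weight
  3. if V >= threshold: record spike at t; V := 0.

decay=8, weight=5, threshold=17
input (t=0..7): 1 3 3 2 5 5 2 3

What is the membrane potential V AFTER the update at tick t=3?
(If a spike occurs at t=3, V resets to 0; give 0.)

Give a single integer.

Answer: 0

Derivation:
t=0: input=1 -> V=5
t=1: input=3 -> V=0 FIRE
t=2: input=3 -> V=15
t=3: input=2 -> V=0 FIRE
t=4: input=5 -> V=0 FIRE
t=5: input=5 -> V=0 FIRE
t=6: input=2 -> V=10
t=7: input=3 -> V=0 FIRE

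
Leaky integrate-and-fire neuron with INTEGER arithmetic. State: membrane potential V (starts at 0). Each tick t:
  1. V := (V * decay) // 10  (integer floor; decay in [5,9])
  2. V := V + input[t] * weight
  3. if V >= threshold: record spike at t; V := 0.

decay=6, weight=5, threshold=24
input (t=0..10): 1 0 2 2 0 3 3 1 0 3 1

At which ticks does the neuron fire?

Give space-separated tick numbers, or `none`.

Answer: 6

Derivation:
t=0: input=1 -> V=5
t=1: input=0 -> V=3
t=2: input=2 -> V=11
t=3: input=2 -> V=16
t=4: input=0 -> V=9
t=5: input=3 -> V=20
t=6: input=3 -> V=0 FIRE
t=7: input=1 -> V=5
t=8: input=0 -> V=3
t=9: input=3 -> V=16
t=10: input=1 -> V=14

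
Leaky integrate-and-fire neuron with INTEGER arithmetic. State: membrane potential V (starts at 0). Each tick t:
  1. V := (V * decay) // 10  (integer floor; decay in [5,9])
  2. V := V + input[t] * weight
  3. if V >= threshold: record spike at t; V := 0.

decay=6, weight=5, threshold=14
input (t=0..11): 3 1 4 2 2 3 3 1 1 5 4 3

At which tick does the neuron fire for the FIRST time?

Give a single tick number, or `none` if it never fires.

t=0: input=3 -> V=0 FIRE
t=1: input=1 -> V=5
t=2: input=4 -> V=0 FIRE
t=3: input=2 -> V=10
t=4: input=2 -> V=0 FIRE
t=5: input=3 -> V=0 FIRE
t=6: input=3 -> V=0 FIRE
t=7: input=1 -> V=5
t=8: input=1 -> V=8
t=9: input=5 -> V=0 FIRE
t=10: input=4 -> V=0 FIRE
t=11: input=3 -> V=0 FIRE

Answer: 0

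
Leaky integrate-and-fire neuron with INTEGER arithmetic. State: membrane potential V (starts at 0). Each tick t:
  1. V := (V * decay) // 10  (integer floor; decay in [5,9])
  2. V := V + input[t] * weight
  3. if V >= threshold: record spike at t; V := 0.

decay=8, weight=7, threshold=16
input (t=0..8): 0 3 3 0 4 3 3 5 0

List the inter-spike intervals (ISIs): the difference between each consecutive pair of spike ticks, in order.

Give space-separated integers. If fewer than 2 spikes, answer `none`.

Answer: 1 2 1 1 1

Derivation:
t=0: input=0 -> V=0
t=1: input=3 -> V=0 FIRE
t=2: input=3 -> V=0 FIRE
t=3: input=0 -> V=0
t=4: input=4 -> V=0 FIRE
t=5: input=3 -> V=0 FIRE
t=6: input=3 -> V=0 FIRE
t=7: input=5 -> V=0 FIRE
t=8: input=0 -> V=0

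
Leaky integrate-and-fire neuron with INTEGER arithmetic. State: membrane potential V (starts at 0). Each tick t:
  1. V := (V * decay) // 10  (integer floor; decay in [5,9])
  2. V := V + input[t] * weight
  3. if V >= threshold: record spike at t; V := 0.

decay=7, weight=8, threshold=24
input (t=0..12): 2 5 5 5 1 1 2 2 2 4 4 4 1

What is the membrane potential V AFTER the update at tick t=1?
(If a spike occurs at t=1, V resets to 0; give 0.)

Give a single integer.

Answer: 0

Derivation:
t=0: input=2 -> V=16
t=1: input=5 -> V=0 FIRE
t=2: input=5 -> V=0 FIRE
t=3: input=5 -> V=0 FIRE
t=4: input=1 -> V=8
t=5: input=1 -> V=13
t=6: input=2 -> V=0 FIRE
t=7: input=2 -> V=16
t=8: input=2 -> V=0 FIRE
t=9: input=4 -> V=0 FIRE
t=10: input=4 -> V=0 FIRE
t=11: input=4 -> V=0 FIRE
t=12: input=1 -> V=8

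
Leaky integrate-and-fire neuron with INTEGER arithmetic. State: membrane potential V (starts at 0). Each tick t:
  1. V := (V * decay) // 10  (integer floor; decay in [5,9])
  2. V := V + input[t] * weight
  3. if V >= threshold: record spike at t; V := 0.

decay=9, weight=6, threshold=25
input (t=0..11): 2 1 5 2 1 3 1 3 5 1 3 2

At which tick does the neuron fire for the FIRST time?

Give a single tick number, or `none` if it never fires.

Answer: 2

Derivation:
t=0: input=2 -> V=12
t=1: input=1 -> V=16
t=2: input=5 -> V=0 FIRE
t=3: input=2 -> V=12
t=4: input=1 -> V=16
t=5: input=3 -> V=0 FIRE
t=6: input=1 -> V=6
t=7: input=3 -> V=23
t=8: input=5 -> V=0 FIRE
t=9: input=1 -> V=6
t=10: input=3 -> V=23
t=11: input=2 -> V=0 FIRE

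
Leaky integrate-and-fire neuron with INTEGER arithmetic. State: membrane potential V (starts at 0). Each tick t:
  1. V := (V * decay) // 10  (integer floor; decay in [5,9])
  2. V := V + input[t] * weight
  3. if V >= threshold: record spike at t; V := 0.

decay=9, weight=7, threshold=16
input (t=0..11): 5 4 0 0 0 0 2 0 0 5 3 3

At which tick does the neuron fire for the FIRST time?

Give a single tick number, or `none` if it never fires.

t=0: input=5 -> V=0 FIRE
t=1: input=4 -> V=0 FIRE
t=2: input=0 -> V=0
t=3: input=0 -> V=0
t=4: input=0 -> V=0
t=5: input=0 -> V=0
t=6: input=2 -> V=14
t=7: input=0 -> V=12
t=8: input=0 -> V=10
t=9: input=5 -> V=0 FIRE
t=10: input=3 -> V=0 FIRE
t=11: input=3 -> V=0 FIRE

Answer: 0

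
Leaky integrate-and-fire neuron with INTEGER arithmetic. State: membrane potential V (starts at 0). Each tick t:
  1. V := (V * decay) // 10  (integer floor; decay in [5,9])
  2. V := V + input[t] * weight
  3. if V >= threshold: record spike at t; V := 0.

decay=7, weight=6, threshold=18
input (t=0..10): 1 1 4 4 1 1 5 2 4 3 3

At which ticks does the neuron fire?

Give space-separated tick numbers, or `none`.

Answer: 2 3 6 8 9 10

Derivation:
t=0: input=1 -> V=6
t=1: input=1 -> V=10
t=2: input=4 -> V=0 FIRE
t=3: input=4 -> V=0 FIRE
t=4: input=1 -> V=6
t=5: input=1 -> V=10
t=6: input=5 -> V=0 FIRE
t=7: input=2 -> V=12
t=8: input=4 -> V=0 FIRE
t=9: input=3 -> V=0 FIRE
t=10: input=3 -> V=0 FIRE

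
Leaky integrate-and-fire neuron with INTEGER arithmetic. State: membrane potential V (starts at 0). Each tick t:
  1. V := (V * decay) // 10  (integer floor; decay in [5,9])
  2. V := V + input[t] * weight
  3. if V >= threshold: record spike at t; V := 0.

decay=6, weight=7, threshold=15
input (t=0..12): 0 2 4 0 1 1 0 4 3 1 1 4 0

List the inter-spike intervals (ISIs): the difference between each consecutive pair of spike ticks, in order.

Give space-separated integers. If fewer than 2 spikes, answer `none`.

t=0: input=0 -> V=0
t=1: input=2 -> V=14
t=2: input=4 -> V=0 FIRE
t=3: input=0 -> V=0
t=4: input=1 -> V=7
t=5: input=1 -> V=11
t=6: input=0 -> V=6
t=7: input=4 -> V=0 FIRE
t=8: input=3 -> V=0 FIRE
t=9: input=1 -> V=7
t=10: input=1 -> V=11
t=11: input=4 -> V=0 FIRE
t=12: input=0 -> V=0

Answer: 5 1 3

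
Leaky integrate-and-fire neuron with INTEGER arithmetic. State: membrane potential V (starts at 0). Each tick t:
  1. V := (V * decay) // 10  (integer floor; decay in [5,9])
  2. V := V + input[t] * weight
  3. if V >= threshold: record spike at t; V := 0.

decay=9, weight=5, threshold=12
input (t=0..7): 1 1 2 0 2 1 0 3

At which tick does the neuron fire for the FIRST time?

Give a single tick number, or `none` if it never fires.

Answer: 2

Derivation:
t=0: input=1 -> V=5
t=1: input=1 -> V=9
t=2: input=2 -> V=0 FIRE
t=3: input=0 -> V=0
t=4: input=2 -> V=10
t=5: input=1 -> V=0 FIRE
t=6: input=0 -> V=0
t=7: input=3 -> V=0 FIRE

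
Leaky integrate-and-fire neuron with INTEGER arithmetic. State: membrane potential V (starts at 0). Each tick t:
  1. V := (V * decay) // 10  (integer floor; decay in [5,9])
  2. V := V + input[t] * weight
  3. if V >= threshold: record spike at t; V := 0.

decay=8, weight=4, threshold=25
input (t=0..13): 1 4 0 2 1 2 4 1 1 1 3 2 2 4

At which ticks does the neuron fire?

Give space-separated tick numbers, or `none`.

Answer: 6 12

Derivation:
t=0: input=1 -> V=4
t=1: input=4 -> V=19
t=2: input=0 -> V=15
t=3: input=2 -> V=20
t=4: input=1 -> V=20
t=5: input=2 -> V=24
t=6: input=4 -> V=0 FIRE
t=7: input=1 -> V=4
t=8: input=1 -> V=7
t=9: input=1 -> V=9
t=10: input=3 -> V=19
t=11: input=2 -> V=23
t=12: input=2 -> V=0 FIRE
t=13: input=4 -> V=16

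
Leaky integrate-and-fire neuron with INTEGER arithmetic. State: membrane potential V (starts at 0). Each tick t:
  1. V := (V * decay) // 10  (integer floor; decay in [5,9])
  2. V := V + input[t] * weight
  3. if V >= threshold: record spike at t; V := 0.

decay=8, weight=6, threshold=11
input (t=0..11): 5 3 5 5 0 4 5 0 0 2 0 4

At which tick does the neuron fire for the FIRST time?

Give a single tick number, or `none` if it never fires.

Answer: 0

Derivation:
t=0: input=5 -> V=0 FIRE
t=1: input=3 -> V=0 FIRE
t=2: input=5 -> V=0 FIRE
t=3: input=5 -> V=0 FIRE
t=4: input=0 -> V=0
t=5: input=4 -> V=0 FIRE
t=6: input=5 -> V=0 FIRE
t=7: input=0 -> V=0
t=8: input=0 -> V=0
t=9: input=2 -> V=0 FIRE
t=10: input=0 -> V=0
t=11: input=4 -> V=0 FIRE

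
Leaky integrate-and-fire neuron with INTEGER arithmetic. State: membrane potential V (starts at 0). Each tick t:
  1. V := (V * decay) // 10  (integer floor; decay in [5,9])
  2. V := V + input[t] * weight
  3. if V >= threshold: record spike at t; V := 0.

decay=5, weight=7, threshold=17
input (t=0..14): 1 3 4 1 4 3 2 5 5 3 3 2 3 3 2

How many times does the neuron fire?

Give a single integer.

t=0: input=1 -> V=7
t=1: input=3 -> V=0 FIRE
t=2: input=4 -> V=0 FIRE
t=3: input=1 -> V=7
t=4: input=4 -> V=0 FIRE
t=5: input=3 -> V=0 FIRE
t=6: input=2 -> V=14
t=7: input=5 -> V=0 FIRE
t=8: input=5 -> V=0 FIRE
t=9: input=3 -> V=0 FIRE
t=10: input=3 -> V=0 FIRE
t=11: input=2 -> V=14
t=12: input=3 -> V=0 FIRE
t=13: input=3 -> V=0 FIRE
t=14: input=2 -> V=14

Answer: 10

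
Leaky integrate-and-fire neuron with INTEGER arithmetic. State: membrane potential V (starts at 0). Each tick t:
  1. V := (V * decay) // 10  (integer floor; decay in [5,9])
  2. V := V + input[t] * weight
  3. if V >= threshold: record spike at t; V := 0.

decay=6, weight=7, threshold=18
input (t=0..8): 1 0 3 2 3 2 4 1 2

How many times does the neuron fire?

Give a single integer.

Answer: 4

Derivation:
t=0: input=1 -> V=7
t=1: input=0 -> V=4
t=2: input=3 -> V=0 FIRE
t=3: input=2 -> V=14
t=4: input=3 -> V=0 FIRE
t=5: input=2 -> V=14
t=6: input=4 -> V=0 FIRE
t=7: input=1 -> V=7
t=8: input=2 -> V=0 FIRE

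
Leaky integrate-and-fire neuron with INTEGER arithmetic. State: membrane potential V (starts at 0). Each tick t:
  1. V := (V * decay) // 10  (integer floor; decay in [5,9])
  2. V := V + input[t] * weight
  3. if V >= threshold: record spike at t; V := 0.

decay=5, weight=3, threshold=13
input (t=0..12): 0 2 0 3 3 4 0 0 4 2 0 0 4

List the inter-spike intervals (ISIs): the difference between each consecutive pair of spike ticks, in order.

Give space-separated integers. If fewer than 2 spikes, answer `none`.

Answer: 4

Derivation:
t=0: input=0 -> V=0
t=1: input=2 -> V=6
t=2: input=0 -> V=3
t=3: input=3 -> V=10
t=4: input=3 -> V=0 FIRE
t=5: input=4 -> V=12
t=6: input=0 -> V=6
t=7: input=0 -> V=3
t=8: input=4 -> V=0 FIRE
t=9: input=2 -> V=6
t=10: input=0 -> V=3
t=11: input=0 -> V=1
t=12: input=4 -> V=12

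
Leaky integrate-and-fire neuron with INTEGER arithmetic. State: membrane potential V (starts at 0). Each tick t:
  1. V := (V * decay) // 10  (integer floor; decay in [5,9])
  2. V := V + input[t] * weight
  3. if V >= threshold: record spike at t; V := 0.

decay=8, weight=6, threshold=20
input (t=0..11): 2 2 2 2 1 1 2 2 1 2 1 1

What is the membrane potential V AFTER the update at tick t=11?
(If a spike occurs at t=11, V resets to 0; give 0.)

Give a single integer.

Answer: 10

Derivation:
t=0: input=2 -> V=12
t=1: input=2 -> V=0 FIRE
t=2: input=2 -> V=12
t=3: input=2 -> V=0 FIRE
t=4: input=1 -> V=6
t=5: input=1 -> V=10
t=6: input=2 -> V=0 FIRE
t=7: input=2 -> V=12
t=8: input=1 -> V=15
t=9: input=2 -> V=0 FIRE
t=10: input=1 -> V=6
t=11: input=1 -> V=10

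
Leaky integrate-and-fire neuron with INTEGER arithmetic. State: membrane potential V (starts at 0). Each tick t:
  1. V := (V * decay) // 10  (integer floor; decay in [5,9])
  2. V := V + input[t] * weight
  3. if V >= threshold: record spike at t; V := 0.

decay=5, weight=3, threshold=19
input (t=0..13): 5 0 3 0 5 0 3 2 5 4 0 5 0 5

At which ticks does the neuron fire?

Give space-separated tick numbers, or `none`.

Answer: 8 13

Derivation:
t=0: input=5 -> V=15
t=1: input=0 -> V=7
t=2: input=3 -> V=12
t=3: input=0 -> V=6
t=4: input=5 -> V=18
t=5: input=0 -> V=9
t=6: input=3 -> V=13
t=7: input=2 -> V=12
t=8: input=5 -> V=0 FIRE
t=9: input=4 -> V=12
t=10: input=0 -> V=6
t=11: input=5 -> V=18
t=12: input=0 -> V=9
t=13: input=5 -> V=0 FIRE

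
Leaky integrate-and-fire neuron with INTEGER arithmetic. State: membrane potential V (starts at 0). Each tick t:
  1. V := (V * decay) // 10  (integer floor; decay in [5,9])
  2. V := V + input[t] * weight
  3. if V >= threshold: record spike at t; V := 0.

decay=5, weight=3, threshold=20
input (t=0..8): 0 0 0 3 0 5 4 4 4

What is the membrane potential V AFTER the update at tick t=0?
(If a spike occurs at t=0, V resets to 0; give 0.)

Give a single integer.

Answer: 0

Derivation:
t=0: input=0 -> V=0
t=1: input=0 -> V=0
t=2: input=0 -> V=0
t=3: input=3 -> V=9
t=4: input=0 -> V=4
t=5: input=5 -> V=17
t=6: input=4 -> V=0 FIRE
t=7: input=4 -> V=12
t=8: input=4 -> V=18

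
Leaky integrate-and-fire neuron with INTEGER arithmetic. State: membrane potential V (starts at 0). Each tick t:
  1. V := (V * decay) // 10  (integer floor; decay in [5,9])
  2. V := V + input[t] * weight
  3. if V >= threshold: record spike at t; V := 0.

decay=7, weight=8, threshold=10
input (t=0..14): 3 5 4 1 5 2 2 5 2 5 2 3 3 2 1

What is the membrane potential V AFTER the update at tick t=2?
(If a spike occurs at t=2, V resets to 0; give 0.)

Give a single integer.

Answer: 0

Derivation:
t=0: input=3 -> V=0 FIRE
t=1: input=5 -> V=0 FIRE
t=2: input=4 -> V=0 FIRE
t=3: input=1 -> V=8
t=4: input=5 -> V=0 FIRE
t=5: input=2 -> V=0 FIRE
t=6: input=2 -> V=0 FIRE
t=7: input=5 -> V=0 FIRE
t=8: input=2 -> V=0 FIRE
t=9: input=5 -> V=0 FIRE
t=10: input=2 -> V=0 FIRE
t=11: input=3 -> V=0 FIRE
t=12: input=3 -> V=0 FIRE
t=13: input=2 -> V=0 FIRE
t=14: input=1 -> V=8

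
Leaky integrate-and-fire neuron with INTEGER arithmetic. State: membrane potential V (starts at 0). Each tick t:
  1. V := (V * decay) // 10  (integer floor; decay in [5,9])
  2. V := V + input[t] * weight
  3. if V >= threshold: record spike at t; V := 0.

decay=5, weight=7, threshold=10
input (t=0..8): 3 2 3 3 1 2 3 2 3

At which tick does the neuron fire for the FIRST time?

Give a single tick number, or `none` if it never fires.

t=0: input=3 -> V=0 FIRE
t=1: input=2 -> V=0 FIRE
t=2: input=3 -> V=0 FIRE
t=3: input=3 -> V=0 FIRE
t=4: input=1 -> V=7
t=5: input=2 -> V=0 FIRE
t=6: input=3 -> V=0 FIRE
t=7: input=2 -> V=0 FIRE
t=8: input=3 -> V=0 FIRE

Answer: 0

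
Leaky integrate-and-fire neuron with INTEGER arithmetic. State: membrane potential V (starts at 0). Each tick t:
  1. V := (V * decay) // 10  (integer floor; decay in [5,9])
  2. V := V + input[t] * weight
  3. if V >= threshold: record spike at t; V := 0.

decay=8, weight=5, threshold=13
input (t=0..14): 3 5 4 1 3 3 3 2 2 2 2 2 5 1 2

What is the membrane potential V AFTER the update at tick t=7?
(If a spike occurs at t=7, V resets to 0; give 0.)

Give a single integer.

Answer: 10

Derivation:
t=0: input=3 -> V=0 FIRE
t=1: input=5 -> V=0 FIRE
t=2: input=4 -> V=0 FIRE
t=3: input=1 -> V=5
t=4: input=3 -> V=0 FIRE
t=5: input=3 -> V=0 FIRE
t=6: input=3 -> V=0 FIRE
t=7: input=2 -> V=10
t=8: input=2 -> V=0 FIRE
t=9: input=2 -> V=10
t=10: input=2 -> V=0 FIRE
t=11: input=2 -> V=10
t=12: input=5 -> V=0 FIRE
t=13: input=1 -> V=5
t=14: input=2 -> V=0 FIRE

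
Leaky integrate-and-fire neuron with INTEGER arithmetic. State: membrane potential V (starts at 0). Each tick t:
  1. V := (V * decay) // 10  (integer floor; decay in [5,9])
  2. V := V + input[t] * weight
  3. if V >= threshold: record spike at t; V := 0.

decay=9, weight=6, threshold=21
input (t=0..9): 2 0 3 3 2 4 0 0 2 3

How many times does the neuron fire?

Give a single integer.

Answer: 4

Derivation:
t=0: input=2 -> V=12
t=1: input=0 -> V=10
t=2: input=3 -> V=0 FIRE
t=3: input=3 -> V=18
t=4: input=2 -> V=0 FIRE
t=5: input=4 -> V=0 FIRE
t=6: input=0 -> V=0
t=7: input=0 -> V=0
t=8: input=2 -> V=12
t=9: input=3 -> V=0 FIRE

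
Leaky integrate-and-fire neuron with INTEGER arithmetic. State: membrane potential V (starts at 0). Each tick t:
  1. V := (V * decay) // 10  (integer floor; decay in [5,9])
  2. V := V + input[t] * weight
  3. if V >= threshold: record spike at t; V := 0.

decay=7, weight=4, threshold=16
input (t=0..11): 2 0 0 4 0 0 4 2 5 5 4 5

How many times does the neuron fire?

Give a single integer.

t=0: input=2 -> V=8
t=1: input=0 -> V=5
t=2: input=0 -> V=3
t=3: input=4 -> V=0 FIRE
t=4: input=0 -> V=0
t=5: input=0 -> V=0
t=6: input=4 -> V=0 FIRE
t=7: input=2 -> V=8
t=8: input=5 -> V=0 FIRE
t=9: input=5 -> V=0 FIRE
t=10: input=4 -> V=0 FIRE
t=11: input=5 -> V=0 FIRE

Answer: 6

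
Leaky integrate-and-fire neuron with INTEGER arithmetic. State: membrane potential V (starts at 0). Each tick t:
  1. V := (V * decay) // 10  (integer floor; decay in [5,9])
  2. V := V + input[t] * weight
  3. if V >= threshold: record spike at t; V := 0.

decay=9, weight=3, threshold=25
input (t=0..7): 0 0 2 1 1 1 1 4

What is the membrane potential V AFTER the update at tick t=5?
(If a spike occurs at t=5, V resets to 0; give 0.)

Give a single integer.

Answer: 12

Derivation:
t=0: input=0 -> V=0
t=1: input=0 -> V=0
t=2: input=2 -> V=6
t=3: input=1 -> V=8
t=4: input=1 -> V=10
t=5: input=1 -> V=12
t=6: input=1 -> V=13
t=7: input=4 -> V=23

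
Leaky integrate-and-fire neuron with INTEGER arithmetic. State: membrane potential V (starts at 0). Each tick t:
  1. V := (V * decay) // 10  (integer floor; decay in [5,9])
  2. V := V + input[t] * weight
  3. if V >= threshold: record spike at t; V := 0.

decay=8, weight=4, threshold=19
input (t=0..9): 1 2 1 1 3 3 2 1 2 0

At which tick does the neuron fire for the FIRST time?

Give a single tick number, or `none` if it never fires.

Answer: 4

Derivation:
t=0: input=1 -> V=4
t=1: input=2 -> V=11
t=2: input=1 -> V=12
t=3: input=1 -> V=13
t=4: input=3 -> V=0 FIRE
t=5: input=3 -> V=12
t=6: input=2 -> V=17
t=7: input=1 -> V=17
t=8: input=2 -> V=0 FIRE
t=9: input=0 -> V=0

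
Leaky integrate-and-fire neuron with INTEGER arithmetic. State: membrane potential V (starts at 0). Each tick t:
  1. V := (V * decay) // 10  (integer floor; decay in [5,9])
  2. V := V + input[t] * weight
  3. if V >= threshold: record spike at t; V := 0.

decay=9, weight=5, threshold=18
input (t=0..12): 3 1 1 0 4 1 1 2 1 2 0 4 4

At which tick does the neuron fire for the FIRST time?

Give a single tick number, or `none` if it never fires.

t=0: input=3 -> V=15
t=1: input=1 -> V=0 FIRE
t=2: input=1 -> V=5
t=3: input=0 -> V=4
t=4: input=4 -> V=0 FIRE
t=5: input=1 -> V=5
t=6: input=1 -> V=9
t=7: input=2 -> V=0 FIRE
t=8: input=1 -> V=5
t=9: input=2 -> V=14
t=10: input=0 -> V=12
t=11: input=4 -> V=0 FIRE
t=12: input=4 -> V=0 FIRE

Answer: 1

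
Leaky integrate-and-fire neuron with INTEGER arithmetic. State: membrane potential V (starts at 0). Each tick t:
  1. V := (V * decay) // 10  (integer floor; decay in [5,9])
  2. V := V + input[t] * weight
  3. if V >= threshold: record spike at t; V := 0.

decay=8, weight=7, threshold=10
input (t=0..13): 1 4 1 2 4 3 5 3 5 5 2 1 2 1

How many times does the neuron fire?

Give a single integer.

Answer: 10

Derivation:
t=0: input=1 -> V=7
t=1: input=4 -> V=0 FIRE
t=2: input=1 -> V=7
t=3: input=2 -> V=0 FIRE
t=4: input=4 -> V=0 FIRE
t=5: input=3 -> V=0 FIRE
t=6: input=5 -> V=0 FIRE
t=7: input=3 -> V=0 FIRE
t=8: input=5 -> V=0 FIRE
t=9: input=5 -> V=0 FIRE
t=10: input=2 -> V=0 FIRE
t=11: input=1 -> V=7
t=12: input=2 -> V=0 FIRE
t=13: input=1 -> V=7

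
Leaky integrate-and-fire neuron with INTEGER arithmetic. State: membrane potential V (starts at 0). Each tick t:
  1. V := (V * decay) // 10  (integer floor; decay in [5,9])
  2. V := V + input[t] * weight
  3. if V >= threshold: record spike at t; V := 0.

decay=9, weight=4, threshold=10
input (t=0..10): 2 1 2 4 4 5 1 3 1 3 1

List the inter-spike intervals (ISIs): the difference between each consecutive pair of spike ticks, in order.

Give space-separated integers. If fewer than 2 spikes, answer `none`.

Answer: 2 1 1 2 2

Derivation:
t=0: input=2 -> V=8
t=1: input=1 -> V=0 FIRE
t=2: input=2 -> V=8
t=3: input=4 -> V=0 FIRE
t=4: input=4 -> V=0 FIRE
t=5: input=5 -> V=0 FIRE
t=6: input=1 -> V=4
t=7: input=3 -> V=0 FIRE
t=8: input=1 -> V=4
t=9: input=3 -> V=0 FIRE
t=10: input=1 -> V=4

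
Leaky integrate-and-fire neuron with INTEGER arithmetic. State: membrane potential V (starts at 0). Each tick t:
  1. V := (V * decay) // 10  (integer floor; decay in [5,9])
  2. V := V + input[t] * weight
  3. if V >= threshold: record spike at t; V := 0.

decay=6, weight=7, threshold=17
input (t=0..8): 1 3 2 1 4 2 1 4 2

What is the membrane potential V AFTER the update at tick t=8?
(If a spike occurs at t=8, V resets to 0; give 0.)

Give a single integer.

Answer: 14

Derivation:
t=0: input=1 -> V=7
t=1: input=3 -> V=0 FIRE
t=2: input=2 -> V=14
t=3: input=1 -> V=15
t=4: input=4 -> V=0 FIRE
t=5: input=2 -> V=14
t=6: input=1 -> V=15
t=7: input=4 -> V=0 FIRE
t=8: input=2 -> V=14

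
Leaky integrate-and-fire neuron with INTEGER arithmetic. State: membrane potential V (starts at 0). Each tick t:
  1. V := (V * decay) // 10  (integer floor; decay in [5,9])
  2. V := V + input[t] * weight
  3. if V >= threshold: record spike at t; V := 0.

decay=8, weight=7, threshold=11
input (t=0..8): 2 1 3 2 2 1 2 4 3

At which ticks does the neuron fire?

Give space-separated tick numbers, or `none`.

Answer: 0 2 3 4 6 7 8

Derivation:
t=0: input=2 -> V=0 FIRE
t=1: input=1 -> V=7
t=2: input=3 -> V=0 FIRE
t=3: input=2 -> V=0 FIRE
t=4: input=2 -> V=0 FIRE
t=5: input=1 -> V=7
t=6: input=2 -> V=0 FIRE
t=7: input=4 -> V=0 FIRE
t=8: input=3 -> V=0 FIRE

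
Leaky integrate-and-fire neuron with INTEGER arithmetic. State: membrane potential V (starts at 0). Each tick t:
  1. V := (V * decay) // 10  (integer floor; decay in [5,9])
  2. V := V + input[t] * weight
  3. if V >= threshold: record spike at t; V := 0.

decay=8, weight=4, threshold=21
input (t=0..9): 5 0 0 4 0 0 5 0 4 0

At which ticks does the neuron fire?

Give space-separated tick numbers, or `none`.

Answer: 3 8

Derivation:
t=0: input=5 -> V=20
t=1: input=0 -> V=16
t=2: input=0 -> V=12
t=3: input=4 -> V=0 FIRE
t=4: input=0 -> V=0
t=5: input=0 -> V=0
t=6: input=5 -> V=20
t=7: input=0 -> V=16
t=8: input=4 -> V=0 FIRE
t=9: input=0 -> V=0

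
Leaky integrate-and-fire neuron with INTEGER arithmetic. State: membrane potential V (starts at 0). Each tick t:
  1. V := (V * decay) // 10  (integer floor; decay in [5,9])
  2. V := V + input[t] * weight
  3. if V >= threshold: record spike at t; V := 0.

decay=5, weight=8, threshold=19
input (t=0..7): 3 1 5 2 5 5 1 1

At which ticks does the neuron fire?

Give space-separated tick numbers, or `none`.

t=0: input=3 -> V=0 FIRE
t=1: input=1 -> V=8
t=2: input=5 -> V=0 FIRE
t=3: input=2 -> V=16
t=4: input=5 -> V=0 FIRE
t=5: input=5 -> V=0 FIRE
t=6: input=1 -> V=8
t=7: input=1 -> V=12

Answer: 0 2 4 5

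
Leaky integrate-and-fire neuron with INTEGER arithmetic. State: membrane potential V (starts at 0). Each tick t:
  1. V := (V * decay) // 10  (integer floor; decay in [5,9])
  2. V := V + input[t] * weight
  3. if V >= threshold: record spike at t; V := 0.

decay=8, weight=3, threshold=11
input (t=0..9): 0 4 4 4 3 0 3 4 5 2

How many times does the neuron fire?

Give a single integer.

Answer: 6

Derivation:
t=0: input=0 -> V=0
t=1: input=4 -> V=0 FIRE
t=2: input=4 -> V=0 FIRE
t=3: input=4 -> V=0 FIRE
t=4: input=3 -> V=9
t=5: input=0 -> V=7
t=6: input=3 -> V=0 FIRE
t=7: input=4 -> V=0 FIRE
t=8: input=5 -> V=0 FIRE
t=9: input=2 -> V=6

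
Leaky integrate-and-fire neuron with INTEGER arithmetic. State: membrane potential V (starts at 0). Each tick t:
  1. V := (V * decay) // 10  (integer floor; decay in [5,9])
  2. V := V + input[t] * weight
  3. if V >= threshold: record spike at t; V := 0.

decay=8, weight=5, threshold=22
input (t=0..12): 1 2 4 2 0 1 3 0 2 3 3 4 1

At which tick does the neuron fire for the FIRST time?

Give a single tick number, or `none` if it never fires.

Answer: 2

Derivation:
t=0: input=1 -> V=5
t=1: input=2 -> V=14
t=2: input=4 -> V=0 FIRE
t=3: input=2 -> V=10
t=4: input=0 -> V=8
t=5: input=1 -> V=11
t=6: input=3 -> V=0 FIRE
t=7: input=0 -> V=0
t=8: input=2 -> V=10
t=9: input=3 -> V=0 FIRE
t=10: input=3 -> V=15
t=11: input=4 -> V=0 FIRE
t=12: input=1 -> V=5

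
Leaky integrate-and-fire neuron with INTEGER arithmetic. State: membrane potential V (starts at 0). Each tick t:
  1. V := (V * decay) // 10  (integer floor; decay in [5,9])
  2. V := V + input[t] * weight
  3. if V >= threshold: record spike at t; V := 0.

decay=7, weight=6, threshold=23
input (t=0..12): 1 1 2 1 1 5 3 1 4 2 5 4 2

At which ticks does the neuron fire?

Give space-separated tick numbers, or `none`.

t=0: input=1 -> V=6
t=1: input=1 -> V=10
t=2: input=2 -> V=19
t=3: input=1 -> V=19
t=4: input=1 -> V=19
t=5: input=5 -> V=0 FIRE
t=6: input=3 -> V=18
t=7: input=1 -> V=18
t=8: input=4 -> V=0 FIRE
t=9: input=2 -> V=12
t=10: input=5 -> V=0 FIRE
t=11: input=4 -> V=0 FIRE
t=12: input=2 -> V=12

Answer: 5 8 10 11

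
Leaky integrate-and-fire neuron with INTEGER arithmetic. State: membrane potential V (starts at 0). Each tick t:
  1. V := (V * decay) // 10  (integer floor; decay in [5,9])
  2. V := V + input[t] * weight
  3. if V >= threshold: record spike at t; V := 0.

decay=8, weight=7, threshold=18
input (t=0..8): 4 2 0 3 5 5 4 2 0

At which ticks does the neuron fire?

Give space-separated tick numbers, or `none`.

Answer: 0 3 4 5 6

Derivation:
t=0: input=4 -> V=0 FIRE
t=1: input=2 -> V=14
t=2: input=0 -> V=11
t=3: input=3 -> V=0 FIRE
t=4: input=5 -> V=0 FIRE
t=5: input=5 -> V=0 FIRE
t=6: input=4 -> V=0 FIRE
t=7: input=2 -> V=14
t=8: input=0 -> V=11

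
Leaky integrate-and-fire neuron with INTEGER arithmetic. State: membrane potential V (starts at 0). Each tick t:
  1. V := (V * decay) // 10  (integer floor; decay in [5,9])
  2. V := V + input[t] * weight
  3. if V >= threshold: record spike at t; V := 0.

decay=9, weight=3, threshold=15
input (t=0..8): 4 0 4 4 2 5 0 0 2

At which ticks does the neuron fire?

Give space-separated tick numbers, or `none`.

t=0: input=4 -> V=12
t=1: input=0 -> V=10
t=2: input=4 -> V=0 FIRE
t=3: input=4 -> V=12
t=4: input=2 -> V=0 FIRE
t=5: input=5 -> V=0 FIRE
t=6: input=0 -> V=0
t=7: input=0 -> V=0
t=8: input=2 -> V=6

Answer: 2 4 5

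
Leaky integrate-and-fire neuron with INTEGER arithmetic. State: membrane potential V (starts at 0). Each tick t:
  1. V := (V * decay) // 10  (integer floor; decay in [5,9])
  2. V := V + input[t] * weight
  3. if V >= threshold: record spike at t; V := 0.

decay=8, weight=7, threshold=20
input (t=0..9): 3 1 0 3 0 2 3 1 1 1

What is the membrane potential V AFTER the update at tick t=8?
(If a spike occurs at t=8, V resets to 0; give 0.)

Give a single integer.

Answer: 12

Derivation:
t=0: input=3 -> V=0 FIRE
t=1: input=1 -> V=7
t=2: input=0 -> V=5
t=3: input=3 -> V=0 FIRE
t=4: input=0 -> V=0
t=5: input=2 -> V=14
t=6: input=3 -> V=0 FIRE
t=7: input=1 -> V=7
t=8: input=1 -> V=12
t=9: input=1 -> V=16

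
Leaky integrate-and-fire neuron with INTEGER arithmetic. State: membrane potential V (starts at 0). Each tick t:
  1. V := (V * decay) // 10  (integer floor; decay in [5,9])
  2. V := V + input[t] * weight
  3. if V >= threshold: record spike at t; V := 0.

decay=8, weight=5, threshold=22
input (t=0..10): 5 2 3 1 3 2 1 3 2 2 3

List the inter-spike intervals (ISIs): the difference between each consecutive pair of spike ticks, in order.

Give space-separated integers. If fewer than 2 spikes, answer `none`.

Answer: 2 3 3 2

Derivation:
t=0: input=5 -> V=0 FIRE
t=1: input=2 -> V=10
t=2: input=3 -> V=0 FIRE
t=3: input=1 -> V=5
t=4: input=3 -> V=19
t=5: input=2 -> V=0 FIRE
t=6: input=1 -> V=5
t=7: input=3 -> V=19
t=8: input=2 -> V=0 FIRE
t=9: input=2 -> V=10
t=10: input=3 -> V=0 FIRE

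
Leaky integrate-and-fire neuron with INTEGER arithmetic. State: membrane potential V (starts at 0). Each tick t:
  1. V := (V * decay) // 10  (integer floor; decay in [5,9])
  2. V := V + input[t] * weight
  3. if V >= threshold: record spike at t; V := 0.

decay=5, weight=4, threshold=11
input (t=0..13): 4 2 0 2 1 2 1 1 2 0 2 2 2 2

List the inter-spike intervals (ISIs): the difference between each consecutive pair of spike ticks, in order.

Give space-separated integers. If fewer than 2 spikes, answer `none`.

t=0: input=4 -> V=0 FIRE
t=1: input=2 -> V=8
t=2: input=0 -> V=4
t=3: input=2 -> V=10
t=4: input=1 -> V=9
t=5: input=2 -> V=0 FIRE
t=6: input=1 -> V=4
t=7: input=1 -> V=6
t=8: input=2 -> V=0 FIRE
t=9: input=0 -> V=0
t=10: input=2 -> V=8
t=11: input=2 -> V=0 FIRE
t=12: input=2 -> V=8
t=13: input=2 -> V=0 FIRE

Answer: 5 3 3 2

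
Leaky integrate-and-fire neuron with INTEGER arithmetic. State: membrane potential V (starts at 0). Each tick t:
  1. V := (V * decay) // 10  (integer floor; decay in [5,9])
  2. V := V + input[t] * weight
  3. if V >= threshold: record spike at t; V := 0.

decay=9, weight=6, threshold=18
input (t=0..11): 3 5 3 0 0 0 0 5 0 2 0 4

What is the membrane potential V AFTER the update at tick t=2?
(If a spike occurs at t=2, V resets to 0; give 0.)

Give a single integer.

Answer: 0

Derivation:
t=0: input=3 -> V=0 FIRE
t=1: input=5 -> V=0 FIRE
t=2: input=3 -> V=0 FIRE
t=3: input=0 -> V=0
t=4: input=0 -> V=0
t=5: input=0 -> V=0
t=6: input=0 -> V=0
t=7: input=5 -> V=0 FIRE
t=8: input=0 -> V=0
t=9: input=2 -> V=12
t=10: input=0 -> V=10
t=11: input=4 -> V=0 FIRE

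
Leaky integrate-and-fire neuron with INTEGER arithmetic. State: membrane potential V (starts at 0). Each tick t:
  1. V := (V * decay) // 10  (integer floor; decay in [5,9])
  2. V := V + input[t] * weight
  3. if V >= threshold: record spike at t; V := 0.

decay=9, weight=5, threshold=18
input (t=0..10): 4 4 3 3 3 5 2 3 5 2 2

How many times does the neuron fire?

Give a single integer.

t=0: input=4 -> V=0 FIRE
t=1: input=4 -> V=0 FIRE
t=2: input=3 -> V=15
t=3: input=3 -> V=0 FIRE
t=4: input=3 -> V=15
t=5: input=5 -> V=0 FIRE
t=6: input=2 -> V=10
t=7: input=3 -> V=0 FIRE
t=8: input=5 -> V=0 FIRE
t=9: input=2 -> V=10
t=10: input=2 -> V=0 FIRE

Answer: 7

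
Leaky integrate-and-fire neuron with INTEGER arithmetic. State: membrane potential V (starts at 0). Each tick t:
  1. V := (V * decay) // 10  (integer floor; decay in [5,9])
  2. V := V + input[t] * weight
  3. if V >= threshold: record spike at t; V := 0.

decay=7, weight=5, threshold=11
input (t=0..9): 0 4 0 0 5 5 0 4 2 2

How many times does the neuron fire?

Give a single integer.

Answer: 5

Derivation:
t=0: input=0 -> V=0
t=1: input=4 -> V=0 FIRE
t=2: input=0 -> V=0
t=3: input=0 -> V=0
t=4: input=5 -> V=0 FIRE
t=5: input=5 -> V=0 FIRE
t=6: input=0 -> V=0
t=7: input=4 -> V=0 FIRE
t=8: input=2 -> V=10
t=9: input=2 -> V=0 FIRE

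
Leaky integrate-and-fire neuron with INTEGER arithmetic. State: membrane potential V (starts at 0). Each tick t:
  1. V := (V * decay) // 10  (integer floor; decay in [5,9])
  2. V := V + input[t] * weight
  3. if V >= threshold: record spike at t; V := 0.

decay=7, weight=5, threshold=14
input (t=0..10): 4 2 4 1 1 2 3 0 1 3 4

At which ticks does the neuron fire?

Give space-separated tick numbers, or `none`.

t=0: input=4 -> V=0 FIRE
t=1: input=2 -> V=10
t=2: input=4 -> V=0 FIRE
t=3: input=1 -> V=5
t=4: input=1 -> V=8
t=5: input=2 -> V=0 FIRE
t=6: input=3 -> V=0 FIRE
t=7: input=0 -> V=0
t=8: input=1 -> V=5
t=9: input=3 -> V=0 FIRE
t=10: input=4 -> V=0 FIRE

Answer: 0 2 5 6 9 10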